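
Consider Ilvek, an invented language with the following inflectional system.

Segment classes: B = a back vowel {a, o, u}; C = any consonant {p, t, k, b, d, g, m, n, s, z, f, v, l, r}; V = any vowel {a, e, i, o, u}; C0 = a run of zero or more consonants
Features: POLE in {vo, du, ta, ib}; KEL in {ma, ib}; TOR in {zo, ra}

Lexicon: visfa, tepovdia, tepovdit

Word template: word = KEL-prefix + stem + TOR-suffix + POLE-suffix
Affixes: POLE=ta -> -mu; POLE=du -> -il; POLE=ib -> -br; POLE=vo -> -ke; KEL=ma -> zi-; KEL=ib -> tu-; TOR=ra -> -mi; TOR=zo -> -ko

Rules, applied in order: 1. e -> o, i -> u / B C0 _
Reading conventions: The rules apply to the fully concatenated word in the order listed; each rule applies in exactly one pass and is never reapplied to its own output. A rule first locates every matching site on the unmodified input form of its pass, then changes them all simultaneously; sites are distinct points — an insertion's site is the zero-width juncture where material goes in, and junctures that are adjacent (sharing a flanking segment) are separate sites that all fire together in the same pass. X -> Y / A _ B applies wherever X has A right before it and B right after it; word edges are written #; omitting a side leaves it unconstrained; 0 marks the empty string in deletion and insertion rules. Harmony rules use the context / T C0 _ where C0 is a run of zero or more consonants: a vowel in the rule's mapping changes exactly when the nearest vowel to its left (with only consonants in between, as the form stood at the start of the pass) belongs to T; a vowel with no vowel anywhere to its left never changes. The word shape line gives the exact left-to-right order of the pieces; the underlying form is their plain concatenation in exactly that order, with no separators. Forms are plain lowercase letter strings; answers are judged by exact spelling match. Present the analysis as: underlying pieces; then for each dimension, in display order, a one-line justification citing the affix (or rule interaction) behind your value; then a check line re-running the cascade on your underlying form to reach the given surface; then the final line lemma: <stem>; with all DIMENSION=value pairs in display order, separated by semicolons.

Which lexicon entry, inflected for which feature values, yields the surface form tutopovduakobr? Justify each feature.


underlying: tu-tepovdia-ko-br
POLE=ib - signalled by the affix -br
KEL=ib - signalled by the affix tu-
TOR=zo - signalled by the affix -ko
check: tutepovdiakobr -> tutopovduakobr
lemma: tepovdia; POLE=ib; KEL=ib; TOR=zo


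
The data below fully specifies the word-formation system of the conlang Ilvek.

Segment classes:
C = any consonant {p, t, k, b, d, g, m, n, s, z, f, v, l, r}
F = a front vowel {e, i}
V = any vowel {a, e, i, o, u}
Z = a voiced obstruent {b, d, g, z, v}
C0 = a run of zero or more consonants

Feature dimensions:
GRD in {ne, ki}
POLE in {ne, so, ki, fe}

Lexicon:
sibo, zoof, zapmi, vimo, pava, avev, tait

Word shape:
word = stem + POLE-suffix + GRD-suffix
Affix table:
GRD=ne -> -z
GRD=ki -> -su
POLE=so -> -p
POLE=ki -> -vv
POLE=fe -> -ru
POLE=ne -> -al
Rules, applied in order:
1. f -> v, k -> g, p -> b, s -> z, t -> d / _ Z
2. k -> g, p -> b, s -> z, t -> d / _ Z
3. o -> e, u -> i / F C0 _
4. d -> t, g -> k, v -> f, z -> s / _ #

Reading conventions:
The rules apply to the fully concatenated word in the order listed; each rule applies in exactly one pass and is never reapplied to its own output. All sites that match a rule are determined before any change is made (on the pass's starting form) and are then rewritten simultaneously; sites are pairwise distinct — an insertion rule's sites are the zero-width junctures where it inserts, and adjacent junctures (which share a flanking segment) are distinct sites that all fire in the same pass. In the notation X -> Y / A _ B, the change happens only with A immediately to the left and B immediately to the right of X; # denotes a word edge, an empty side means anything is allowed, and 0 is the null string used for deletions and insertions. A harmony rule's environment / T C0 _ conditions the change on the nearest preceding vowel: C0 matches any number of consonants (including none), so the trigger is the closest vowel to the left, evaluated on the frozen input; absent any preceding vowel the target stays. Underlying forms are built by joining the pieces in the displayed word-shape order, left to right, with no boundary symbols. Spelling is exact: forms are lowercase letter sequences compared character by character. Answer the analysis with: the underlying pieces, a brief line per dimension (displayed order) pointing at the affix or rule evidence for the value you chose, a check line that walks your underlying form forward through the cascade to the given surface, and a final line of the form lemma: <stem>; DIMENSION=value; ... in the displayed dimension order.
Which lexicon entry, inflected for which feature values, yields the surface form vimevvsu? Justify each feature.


underlying: vimo-vv-su
GRD=ki - signalled by the affix -su
POLE=ki - signalled by the affix -vv
check: vimovvsu -> vimovvsu -> vimovvsu -> vimevvsu -> vimevvsu
lemma: vimo; GRD=ki; POLE=ki


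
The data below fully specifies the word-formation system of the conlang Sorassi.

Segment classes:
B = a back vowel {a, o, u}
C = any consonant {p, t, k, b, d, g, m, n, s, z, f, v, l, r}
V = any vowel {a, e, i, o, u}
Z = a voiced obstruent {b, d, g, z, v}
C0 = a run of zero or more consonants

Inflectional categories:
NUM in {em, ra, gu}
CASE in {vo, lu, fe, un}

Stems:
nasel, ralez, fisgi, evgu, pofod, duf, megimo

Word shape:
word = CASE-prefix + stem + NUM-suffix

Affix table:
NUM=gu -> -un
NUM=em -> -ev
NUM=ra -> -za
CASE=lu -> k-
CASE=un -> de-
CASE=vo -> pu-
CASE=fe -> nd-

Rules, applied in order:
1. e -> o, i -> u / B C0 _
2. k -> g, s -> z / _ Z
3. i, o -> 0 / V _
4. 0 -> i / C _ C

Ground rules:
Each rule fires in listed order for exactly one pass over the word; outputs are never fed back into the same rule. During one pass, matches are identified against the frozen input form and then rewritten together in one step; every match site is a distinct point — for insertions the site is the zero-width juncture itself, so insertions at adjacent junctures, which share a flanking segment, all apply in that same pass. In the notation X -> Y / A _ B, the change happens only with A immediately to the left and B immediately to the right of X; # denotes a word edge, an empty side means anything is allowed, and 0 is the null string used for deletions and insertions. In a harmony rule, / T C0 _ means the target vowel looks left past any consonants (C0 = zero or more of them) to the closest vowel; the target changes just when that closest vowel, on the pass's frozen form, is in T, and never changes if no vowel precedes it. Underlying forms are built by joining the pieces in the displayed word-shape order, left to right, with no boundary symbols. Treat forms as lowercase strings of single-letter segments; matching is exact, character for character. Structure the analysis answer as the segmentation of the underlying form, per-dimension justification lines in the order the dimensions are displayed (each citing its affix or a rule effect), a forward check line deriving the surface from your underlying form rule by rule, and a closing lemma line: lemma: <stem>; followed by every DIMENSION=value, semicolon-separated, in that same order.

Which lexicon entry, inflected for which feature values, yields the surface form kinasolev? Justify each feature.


underlying: k-nasel-ev
NUM=em - signalled by the affix -ev
CASE=lu - signalled by the affix k-
check: knaselev -> knasolev -> knasolev -> knasolev -> kinasolev
lemma: nasel; NUM=em; CASE=lu


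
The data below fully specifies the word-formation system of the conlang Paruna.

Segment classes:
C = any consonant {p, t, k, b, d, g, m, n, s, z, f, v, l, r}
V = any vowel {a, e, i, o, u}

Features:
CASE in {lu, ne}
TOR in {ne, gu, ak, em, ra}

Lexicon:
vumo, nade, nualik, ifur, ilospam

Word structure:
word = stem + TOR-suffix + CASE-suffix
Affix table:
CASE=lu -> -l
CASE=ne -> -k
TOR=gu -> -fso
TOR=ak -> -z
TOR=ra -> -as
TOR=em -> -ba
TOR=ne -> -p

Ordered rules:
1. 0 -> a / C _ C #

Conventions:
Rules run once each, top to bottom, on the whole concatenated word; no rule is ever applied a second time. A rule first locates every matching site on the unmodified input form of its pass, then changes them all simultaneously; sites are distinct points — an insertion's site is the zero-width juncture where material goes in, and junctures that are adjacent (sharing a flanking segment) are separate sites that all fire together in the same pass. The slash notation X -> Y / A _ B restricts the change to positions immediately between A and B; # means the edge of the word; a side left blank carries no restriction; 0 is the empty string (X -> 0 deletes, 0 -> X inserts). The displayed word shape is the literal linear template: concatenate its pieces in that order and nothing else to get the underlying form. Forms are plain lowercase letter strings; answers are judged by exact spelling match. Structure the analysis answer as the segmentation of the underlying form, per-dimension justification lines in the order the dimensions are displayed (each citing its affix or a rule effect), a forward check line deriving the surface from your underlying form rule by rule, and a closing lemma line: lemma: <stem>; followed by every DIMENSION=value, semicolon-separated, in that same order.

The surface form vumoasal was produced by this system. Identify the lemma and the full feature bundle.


underlying: vumo-as-l
CASE=lu - signalled by the affix -l
TOR=ra - signalled by the affix -as
check: vumoasl -> vumoasal
lemma: vumo; CASE=lu; TOR=ra


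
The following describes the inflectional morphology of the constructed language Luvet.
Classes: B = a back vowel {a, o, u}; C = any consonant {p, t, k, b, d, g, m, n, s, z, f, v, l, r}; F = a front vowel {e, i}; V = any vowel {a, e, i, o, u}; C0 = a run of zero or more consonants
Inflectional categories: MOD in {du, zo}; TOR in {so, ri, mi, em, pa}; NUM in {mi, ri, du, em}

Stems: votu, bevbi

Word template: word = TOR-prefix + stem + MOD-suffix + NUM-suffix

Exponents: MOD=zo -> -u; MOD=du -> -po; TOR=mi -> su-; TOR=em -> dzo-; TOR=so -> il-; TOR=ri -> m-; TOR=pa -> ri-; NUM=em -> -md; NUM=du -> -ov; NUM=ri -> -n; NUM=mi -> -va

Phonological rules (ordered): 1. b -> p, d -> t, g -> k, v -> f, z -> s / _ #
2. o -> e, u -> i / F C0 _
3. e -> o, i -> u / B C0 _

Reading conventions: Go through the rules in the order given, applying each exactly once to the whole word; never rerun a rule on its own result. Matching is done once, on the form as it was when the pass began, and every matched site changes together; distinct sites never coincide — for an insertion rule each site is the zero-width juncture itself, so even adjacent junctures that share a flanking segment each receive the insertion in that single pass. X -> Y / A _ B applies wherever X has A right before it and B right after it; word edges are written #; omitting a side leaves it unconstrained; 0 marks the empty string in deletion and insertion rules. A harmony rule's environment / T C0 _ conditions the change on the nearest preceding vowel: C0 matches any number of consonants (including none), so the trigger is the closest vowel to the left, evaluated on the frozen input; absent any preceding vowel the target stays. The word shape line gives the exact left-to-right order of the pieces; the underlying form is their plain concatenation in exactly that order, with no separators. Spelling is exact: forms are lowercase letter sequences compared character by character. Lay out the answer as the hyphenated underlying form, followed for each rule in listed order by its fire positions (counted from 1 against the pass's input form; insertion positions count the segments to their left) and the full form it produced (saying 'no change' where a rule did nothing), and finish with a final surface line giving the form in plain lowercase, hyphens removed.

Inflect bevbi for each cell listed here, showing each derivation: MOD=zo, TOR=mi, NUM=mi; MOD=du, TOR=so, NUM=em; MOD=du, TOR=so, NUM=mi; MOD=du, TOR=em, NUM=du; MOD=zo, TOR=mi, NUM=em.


cell MOD=zo, TOR=mi, NUM=mi:
underlying: su-bevbi-u-va
1. b -> p, d -> t, g -> k, v -> f, z -> s / _ #: no change
2. o -> e, u -> i / F C0 _: fires at position(s) 8: subevbiiva
3. e -> o, i -> u / B C0 _: fires at position(s) 4: subovbiiva
surface: subovbiiva

cell MOD=du, TOR=so, NUM=em:
underlying: il-bevbi-po-md
1. b -> p, d -> t, g -> k, v -> f, z -> s / _ #: fires at position(s) 11: ilbevbipomt
2. o -> e, u -> i / F C0 _: fires at position(s) 9: ilbevbipemt
3. e -> o, i -> u / B C0 _: no change
surface: ilbevbipemt

cell MOD=du, TOR=so, NUM=mi:
underlying: il-bevbi-po-va
1. b -> p, d -> t, g -> k, v -> f, z -> s / _ #: no change
2. o -> e, u -> i / F C0 _: fires at position(s) 9: ilbevbipeva
3. e -> o, i -> u / B C0 _: no change
surface: ilbevbipeva

cell MOD=du, TOR=em, NUM=du:
underlying: dzo-bevbi-po-ov
1. b -> p, d -> t, g -> k, v -> f, z -> s / _ #: fires at position(s) 12: dzobevbipoof
2. o -> e, u -> i / F C0 _: fires at position(s) 10: dzobevbipeof
3. e -> o, i -> u / B C0 _: fires at position(s) 5: dzobovbipeof
surface: dzobovbipeof

cell MOD=zo, TOR=mi, NUM=em:
underlying: su-bevbi-u-md
1. b -> p, d -> t, g -> k, v -> f, z -> s / _ #: fires at position(s) 10: subevbiumt
2. o -> e, u -> i / F C0 _: fires at position(s) 8: subevbiimt
3. e -> o, i -> u / B C0 _: fires at position(s) 4: subovbiimt
surface: subovbiimt


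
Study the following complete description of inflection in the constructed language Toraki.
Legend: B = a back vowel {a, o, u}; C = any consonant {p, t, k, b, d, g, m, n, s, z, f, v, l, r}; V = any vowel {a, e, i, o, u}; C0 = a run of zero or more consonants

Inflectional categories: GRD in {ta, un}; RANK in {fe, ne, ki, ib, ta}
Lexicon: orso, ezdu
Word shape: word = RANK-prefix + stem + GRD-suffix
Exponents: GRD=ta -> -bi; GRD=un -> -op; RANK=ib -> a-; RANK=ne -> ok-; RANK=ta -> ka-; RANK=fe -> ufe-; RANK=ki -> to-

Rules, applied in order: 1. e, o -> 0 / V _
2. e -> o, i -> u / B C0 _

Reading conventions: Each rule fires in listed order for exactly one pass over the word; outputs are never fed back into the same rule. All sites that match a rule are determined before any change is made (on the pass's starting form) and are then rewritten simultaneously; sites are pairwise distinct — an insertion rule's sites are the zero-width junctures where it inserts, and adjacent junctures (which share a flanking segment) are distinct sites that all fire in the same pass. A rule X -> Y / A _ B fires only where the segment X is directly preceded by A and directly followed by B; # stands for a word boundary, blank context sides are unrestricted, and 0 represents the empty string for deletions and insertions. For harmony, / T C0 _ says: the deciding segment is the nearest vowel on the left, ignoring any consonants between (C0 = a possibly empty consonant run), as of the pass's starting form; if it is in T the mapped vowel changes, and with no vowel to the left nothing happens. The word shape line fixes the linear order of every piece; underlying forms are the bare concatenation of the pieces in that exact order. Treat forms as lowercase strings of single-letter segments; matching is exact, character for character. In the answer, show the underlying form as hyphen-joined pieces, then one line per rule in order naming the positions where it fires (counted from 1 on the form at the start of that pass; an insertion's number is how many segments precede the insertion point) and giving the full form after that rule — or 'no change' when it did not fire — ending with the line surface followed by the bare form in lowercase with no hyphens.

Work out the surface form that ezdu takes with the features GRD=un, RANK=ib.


underlying: a-ezdu-op
1. e, o -> 0 / V _: fires at position(s) 2, 6: azdup
2. e -> o, i -> u / B C0 _: no change
surface: azdup


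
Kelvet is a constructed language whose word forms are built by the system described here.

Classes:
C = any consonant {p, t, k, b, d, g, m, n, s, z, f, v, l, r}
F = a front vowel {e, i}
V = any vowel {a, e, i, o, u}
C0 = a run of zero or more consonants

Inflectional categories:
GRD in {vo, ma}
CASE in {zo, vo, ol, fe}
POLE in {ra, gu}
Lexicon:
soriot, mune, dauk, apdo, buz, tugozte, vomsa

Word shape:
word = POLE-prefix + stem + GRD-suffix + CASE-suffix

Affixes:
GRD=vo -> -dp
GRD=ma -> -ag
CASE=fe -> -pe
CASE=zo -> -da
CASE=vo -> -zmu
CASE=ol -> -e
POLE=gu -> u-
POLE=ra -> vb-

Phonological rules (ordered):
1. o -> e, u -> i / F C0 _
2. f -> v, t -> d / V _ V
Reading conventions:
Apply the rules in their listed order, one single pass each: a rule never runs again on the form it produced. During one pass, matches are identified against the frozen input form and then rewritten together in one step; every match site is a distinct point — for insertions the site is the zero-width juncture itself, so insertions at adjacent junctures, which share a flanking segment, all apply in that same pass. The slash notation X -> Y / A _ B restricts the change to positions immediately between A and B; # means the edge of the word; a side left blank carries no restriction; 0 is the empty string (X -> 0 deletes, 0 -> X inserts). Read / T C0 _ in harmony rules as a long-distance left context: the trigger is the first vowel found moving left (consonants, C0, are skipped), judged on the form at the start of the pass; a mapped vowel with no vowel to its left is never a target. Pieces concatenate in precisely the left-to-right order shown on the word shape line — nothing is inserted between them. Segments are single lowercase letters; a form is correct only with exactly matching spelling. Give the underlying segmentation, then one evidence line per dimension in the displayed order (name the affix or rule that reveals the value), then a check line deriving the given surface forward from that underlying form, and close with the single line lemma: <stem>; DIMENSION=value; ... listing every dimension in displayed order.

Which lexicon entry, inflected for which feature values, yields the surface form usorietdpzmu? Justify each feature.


underlying: u-soriot-dp-zmu
GRD=vo - signalled by the affix -dp
CASE=vo - signalled by the affix -zmu
POLE=gu - signalled by the affix u-
check: usoriotdpzmu -> usorietdpzmu -> usorietdpzmu
lemma: soriot; GRD=vo; CASE=vo; POLE=gu


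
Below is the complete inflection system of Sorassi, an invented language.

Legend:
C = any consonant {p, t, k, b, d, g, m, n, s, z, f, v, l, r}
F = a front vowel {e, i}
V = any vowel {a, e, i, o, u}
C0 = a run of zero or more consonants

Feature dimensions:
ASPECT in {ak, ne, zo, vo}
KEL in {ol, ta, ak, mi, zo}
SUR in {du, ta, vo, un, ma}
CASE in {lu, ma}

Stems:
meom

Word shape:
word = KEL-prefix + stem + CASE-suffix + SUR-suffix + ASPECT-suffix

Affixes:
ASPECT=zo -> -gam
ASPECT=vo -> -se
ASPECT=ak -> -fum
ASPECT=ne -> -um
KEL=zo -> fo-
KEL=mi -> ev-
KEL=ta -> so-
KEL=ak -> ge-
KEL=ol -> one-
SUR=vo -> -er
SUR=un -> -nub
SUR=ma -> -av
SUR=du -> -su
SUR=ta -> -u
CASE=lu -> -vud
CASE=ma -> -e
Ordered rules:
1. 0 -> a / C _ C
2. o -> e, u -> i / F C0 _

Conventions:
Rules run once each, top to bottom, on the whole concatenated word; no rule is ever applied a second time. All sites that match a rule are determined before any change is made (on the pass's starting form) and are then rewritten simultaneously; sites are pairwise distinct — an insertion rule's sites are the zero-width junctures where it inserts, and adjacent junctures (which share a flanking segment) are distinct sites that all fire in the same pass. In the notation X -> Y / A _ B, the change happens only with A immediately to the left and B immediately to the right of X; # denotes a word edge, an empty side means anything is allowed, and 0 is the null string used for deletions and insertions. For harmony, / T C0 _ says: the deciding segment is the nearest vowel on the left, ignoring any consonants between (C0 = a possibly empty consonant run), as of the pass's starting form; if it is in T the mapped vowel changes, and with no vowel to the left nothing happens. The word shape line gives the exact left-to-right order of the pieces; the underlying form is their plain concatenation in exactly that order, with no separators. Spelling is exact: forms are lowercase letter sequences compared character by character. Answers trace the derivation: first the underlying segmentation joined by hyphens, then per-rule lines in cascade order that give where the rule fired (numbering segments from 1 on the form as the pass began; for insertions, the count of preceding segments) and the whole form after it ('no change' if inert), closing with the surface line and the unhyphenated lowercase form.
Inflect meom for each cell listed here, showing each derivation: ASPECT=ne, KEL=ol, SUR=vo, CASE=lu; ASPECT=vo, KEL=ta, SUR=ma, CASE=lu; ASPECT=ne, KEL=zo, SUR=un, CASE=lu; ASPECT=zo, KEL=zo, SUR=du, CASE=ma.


cell ASPECT=ne, KEL=ol, SUR=vo, CASE=lu:
underlying: one-meom-vud-er-um
1. 0 -> a / C _ C: inserts after position(s) 7: onemeomavuderum
2. o -> e, u -> i / F C0 _: fires at position(s) 6, 14: onemeemavuderim
surface: onemeemavuderim

cell ASPECT=vo, KEL=ta, SUR=ma, CASE=lu:
underlying: so-meom-vud-av-se
1. 0 -> a / C _ C: inserts after position(s) 6, 11: someomavudavase
2. o -> e, u -> i / F C0 _: fires at position(s) 5: someemavudavase
surface: someemavudavase

cell ASPECT=ne, KEL=zo, SUR=un, CASE=lu:
underlying: fo-meom-vud-nub-um
1. 0 -> a / C _ C: inserts after position(s) 6, 9: fomeomavudanubum
2. o -> e, u -> i / F C0 _: fires at position(s) 5: fomeemavudanubum
surface: fomeemavudanubum

cell ASPECT=zo, KEL=zo, SUR=du, CASE=ma:
underlying: fo-meom-e-su-gam
1. 0 -> a / C _ C: no change
2. o -> e, u -> i / F C0 _: fires at position(s) 5, 9: fomeemesigam
surface: fomeemesigam


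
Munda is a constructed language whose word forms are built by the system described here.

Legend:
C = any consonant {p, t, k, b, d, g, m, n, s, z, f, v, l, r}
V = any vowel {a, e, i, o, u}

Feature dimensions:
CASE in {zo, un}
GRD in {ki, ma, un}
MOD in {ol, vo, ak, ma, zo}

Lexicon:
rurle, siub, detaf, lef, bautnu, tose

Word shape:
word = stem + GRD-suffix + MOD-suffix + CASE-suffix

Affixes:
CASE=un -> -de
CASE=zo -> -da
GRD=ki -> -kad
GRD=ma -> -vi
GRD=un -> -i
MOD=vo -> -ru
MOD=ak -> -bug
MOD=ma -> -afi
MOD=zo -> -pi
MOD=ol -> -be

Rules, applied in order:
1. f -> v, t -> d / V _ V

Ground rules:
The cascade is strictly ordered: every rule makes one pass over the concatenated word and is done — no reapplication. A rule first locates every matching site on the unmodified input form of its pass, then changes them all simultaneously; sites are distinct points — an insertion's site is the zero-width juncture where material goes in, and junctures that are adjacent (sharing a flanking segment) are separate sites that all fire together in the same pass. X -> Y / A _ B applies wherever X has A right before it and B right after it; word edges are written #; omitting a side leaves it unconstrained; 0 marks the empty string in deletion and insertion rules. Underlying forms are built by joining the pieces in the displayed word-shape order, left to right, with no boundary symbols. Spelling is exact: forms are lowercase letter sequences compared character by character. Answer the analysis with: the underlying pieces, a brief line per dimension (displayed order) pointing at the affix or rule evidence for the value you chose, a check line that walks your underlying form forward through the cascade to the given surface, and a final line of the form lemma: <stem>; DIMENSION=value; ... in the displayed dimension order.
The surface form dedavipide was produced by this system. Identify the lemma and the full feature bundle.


underlying: detaf-i-pi-de
CASE=un - signalled by the affix -de
GRD=un - signalled by the affix -i
MOD=zo - signalled by the affix -pi
check: detafipide -> dedavipide
lemma: detaf; CASE=un; GRD=un; MOD=zo


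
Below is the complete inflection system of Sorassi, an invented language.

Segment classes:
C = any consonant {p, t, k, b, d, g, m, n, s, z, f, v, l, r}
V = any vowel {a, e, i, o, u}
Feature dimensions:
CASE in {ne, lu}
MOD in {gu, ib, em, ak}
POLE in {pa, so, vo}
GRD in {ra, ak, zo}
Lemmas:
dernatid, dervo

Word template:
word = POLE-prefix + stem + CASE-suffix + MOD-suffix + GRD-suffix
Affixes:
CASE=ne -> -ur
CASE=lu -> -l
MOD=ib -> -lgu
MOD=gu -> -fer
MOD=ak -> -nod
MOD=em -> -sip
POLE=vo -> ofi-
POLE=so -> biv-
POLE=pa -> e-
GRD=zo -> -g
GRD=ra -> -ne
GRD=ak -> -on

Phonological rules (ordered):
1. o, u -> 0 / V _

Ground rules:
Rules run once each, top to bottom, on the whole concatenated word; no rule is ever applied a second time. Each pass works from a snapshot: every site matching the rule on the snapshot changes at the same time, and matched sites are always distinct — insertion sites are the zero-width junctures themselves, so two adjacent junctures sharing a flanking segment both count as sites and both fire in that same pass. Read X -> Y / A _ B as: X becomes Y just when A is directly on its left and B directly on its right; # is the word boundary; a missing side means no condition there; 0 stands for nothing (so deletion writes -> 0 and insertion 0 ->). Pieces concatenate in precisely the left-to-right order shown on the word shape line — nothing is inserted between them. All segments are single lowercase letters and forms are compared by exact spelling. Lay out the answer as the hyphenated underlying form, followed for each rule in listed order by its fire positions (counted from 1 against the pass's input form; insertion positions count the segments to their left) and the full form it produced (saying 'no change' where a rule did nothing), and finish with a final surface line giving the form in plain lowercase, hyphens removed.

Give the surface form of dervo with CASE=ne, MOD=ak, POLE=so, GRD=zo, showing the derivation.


underlying: biv-dervo-ur-nod-g
1. o, u -> 0 / V _: fires at position(s) 9: bivdervornodg
surface: bivdervornodg


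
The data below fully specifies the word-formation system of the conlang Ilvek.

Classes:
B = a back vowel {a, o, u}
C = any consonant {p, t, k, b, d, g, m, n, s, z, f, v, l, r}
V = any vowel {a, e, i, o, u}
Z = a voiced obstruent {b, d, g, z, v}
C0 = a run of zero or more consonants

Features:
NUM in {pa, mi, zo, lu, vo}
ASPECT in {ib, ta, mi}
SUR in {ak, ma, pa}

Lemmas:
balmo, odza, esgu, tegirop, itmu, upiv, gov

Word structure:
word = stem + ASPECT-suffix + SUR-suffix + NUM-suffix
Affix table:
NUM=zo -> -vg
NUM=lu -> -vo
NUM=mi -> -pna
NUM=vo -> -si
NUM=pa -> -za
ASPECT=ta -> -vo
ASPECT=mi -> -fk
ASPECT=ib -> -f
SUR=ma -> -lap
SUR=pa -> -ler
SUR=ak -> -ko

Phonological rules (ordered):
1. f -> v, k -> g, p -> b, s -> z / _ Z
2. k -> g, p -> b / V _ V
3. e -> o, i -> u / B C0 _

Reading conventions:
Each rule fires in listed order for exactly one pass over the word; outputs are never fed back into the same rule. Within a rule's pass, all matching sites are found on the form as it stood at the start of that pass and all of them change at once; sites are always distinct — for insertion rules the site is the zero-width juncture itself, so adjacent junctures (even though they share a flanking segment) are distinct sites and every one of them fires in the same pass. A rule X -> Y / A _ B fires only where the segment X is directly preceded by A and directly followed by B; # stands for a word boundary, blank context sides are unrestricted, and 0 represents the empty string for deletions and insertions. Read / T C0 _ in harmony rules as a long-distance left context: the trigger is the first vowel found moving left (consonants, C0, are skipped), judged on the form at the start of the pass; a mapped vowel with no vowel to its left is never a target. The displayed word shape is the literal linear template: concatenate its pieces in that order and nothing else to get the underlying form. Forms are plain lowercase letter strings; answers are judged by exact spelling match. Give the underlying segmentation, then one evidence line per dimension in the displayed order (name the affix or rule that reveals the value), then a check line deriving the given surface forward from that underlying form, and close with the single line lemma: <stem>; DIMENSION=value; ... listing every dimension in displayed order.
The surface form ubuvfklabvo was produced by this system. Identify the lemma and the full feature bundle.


underlying: upiv-fk-lap-vo
NUM=lu - signalled by the affix -vo
ASPECT=mi - signalled by the affix -fk
SUR=ma - signalled by the affix -lap
check: upivfklapvo -> upivfklabvo -> ubivfklabvo -> ubuvfklabvo
lemma: upiv; NUM=lu; ASPECT=mi; SUR=ma


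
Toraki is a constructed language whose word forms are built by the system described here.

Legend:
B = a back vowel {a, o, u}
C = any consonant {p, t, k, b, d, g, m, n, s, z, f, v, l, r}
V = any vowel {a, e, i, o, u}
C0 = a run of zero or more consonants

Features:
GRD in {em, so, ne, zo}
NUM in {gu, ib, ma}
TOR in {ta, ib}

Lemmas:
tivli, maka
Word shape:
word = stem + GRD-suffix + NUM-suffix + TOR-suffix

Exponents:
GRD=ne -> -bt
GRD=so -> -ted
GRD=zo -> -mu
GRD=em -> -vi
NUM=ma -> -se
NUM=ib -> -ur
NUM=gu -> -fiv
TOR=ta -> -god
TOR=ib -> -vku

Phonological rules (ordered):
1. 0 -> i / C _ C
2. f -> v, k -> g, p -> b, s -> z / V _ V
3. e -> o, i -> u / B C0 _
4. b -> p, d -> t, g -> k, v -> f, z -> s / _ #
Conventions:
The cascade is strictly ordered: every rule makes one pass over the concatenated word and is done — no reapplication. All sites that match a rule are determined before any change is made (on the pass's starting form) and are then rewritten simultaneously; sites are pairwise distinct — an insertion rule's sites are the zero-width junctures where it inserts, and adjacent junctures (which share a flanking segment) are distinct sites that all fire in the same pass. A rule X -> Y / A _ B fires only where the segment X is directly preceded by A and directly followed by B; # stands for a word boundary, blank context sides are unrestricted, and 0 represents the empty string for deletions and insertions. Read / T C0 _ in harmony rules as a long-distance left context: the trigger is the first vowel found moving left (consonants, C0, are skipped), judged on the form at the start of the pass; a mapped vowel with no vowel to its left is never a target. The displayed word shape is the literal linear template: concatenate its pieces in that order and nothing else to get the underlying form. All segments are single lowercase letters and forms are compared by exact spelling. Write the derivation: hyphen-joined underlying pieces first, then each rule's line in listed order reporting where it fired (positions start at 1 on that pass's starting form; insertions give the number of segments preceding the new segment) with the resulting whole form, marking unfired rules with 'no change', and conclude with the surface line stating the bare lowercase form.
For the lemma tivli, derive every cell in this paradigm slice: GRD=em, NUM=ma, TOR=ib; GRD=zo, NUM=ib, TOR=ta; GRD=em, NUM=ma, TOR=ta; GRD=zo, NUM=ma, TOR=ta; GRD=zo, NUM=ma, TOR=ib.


cell GRD=em, NUM=ma, TOR=ib:
underlying: tivli-vi-se-vku
1. 0 -> i / C _ C: inserts after position(s) 3, 10: tiviliviseviku
2. f -> v, k -> g, p -> b, s -> z / V _ V: fires at position(s) 9, 13: tivilivizevigu
3. e -> o, i -> u / B C0 _: no change
4. b -> p, d -> t, g -> k, v -> f, z -> s / _ #: no change
surface: tivilivizevigu

cell GRD=zo, NUM=ib, TOR=ta:
underlying: tivli-mu-ur-god
1. 0 -> i / C _ C: inserts after position(s) 3, 9: tivilimuurigod
2. f -> v, k -> g, p -> b, s -> z / V _ V: no change
3. e -> o, i -> u / B C0 _: fires at position(s) 11: tivilimuurugod
4. b -> p, d -> t, g -> k, v -> f, z -> s / _ #: fires at position(s) 14: tivilimuurugot
surface: tivilimuurugot

cell GRD=em, NUM=ma, TOR=ta:
underlying: tivli-vi-se-god
1. 0 -> i / C _ C: inserts after position(s) 3: tivilivisegod
2. f -> v, k -> g, p -> b, s -> z / V _ V: fires at position(s) 9: tivilivizegod
3. e -> o, i -> u / B C0 _: no change
4. b -> p, d -> t, g -> k, v -> f, z -> s / _ #: fires at position(s) 13: tivilivizegot
surface: tivilivizegot

cell GRD=zo, NUM=ma, TOR=ta:
underlying: tivli-mu-se-god
1. 0 -> i / C _ C: inserts after position(s) 3: tivilimusegod
2. f -> v, k -> g, p -> b, s -> z / V _ V: fires at position(s) 9: tivilimuzegod
3. e -> o, i -> u / B C0 _: fires at position(s) 10: tivilimuzogod
4. b -> p, d -> t, g -> k, v -> f, z -> s / _ #: fires at position(s) 13: tivilimuzogot
surface: tivilimuzogot

cell GRD=zo, NUM=ma, TOR=ib:
underlying: tivli-mu-se-vku
1. 0 -> i / C _ C: inserts after position(s) 3, 10: tivilimuseviku
2. f -> v, k -> g, p -> b, s -> z / V _ V: fires at position(s) 9, 13: tivilimuzevigu
3. e -> o, i -> u / B C0 _: fires at position(s) 10: tivilimuzovigu
4. b -> p, d -> t, g -> k, v -> f, z -> s / _ #: no change
surface: tivilimuzovigu


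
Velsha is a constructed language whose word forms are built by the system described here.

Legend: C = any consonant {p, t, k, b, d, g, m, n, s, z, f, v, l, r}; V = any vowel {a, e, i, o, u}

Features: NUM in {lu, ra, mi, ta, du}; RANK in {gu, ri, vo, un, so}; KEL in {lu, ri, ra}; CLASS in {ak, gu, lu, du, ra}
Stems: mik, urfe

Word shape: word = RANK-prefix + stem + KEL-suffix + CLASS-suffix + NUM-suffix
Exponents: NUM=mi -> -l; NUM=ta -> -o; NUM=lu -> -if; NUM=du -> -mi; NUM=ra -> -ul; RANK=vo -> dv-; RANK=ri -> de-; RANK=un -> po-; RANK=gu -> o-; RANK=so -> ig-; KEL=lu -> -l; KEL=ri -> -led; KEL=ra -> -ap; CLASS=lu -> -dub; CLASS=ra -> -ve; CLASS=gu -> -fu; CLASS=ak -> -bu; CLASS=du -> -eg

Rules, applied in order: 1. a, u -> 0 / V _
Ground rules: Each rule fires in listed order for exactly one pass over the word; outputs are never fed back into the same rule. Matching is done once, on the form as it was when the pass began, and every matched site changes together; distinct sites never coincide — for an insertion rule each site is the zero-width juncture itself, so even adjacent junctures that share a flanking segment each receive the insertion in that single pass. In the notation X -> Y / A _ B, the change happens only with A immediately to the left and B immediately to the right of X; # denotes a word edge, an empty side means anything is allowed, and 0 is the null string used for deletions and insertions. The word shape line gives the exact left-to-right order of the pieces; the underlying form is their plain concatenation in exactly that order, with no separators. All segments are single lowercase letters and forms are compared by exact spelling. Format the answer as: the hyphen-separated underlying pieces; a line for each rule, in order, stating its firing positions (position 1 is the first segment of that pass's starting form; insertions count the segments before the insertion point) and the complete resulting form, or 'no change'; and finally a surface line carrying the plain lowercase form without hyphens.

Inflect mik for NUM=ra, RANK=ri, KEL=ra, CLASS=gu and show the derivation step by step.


underlying: de-mik-ap-fu-ul
1. a, u -> 0 / V _: fires at position(s) 10: demikapful
surface: demikapful


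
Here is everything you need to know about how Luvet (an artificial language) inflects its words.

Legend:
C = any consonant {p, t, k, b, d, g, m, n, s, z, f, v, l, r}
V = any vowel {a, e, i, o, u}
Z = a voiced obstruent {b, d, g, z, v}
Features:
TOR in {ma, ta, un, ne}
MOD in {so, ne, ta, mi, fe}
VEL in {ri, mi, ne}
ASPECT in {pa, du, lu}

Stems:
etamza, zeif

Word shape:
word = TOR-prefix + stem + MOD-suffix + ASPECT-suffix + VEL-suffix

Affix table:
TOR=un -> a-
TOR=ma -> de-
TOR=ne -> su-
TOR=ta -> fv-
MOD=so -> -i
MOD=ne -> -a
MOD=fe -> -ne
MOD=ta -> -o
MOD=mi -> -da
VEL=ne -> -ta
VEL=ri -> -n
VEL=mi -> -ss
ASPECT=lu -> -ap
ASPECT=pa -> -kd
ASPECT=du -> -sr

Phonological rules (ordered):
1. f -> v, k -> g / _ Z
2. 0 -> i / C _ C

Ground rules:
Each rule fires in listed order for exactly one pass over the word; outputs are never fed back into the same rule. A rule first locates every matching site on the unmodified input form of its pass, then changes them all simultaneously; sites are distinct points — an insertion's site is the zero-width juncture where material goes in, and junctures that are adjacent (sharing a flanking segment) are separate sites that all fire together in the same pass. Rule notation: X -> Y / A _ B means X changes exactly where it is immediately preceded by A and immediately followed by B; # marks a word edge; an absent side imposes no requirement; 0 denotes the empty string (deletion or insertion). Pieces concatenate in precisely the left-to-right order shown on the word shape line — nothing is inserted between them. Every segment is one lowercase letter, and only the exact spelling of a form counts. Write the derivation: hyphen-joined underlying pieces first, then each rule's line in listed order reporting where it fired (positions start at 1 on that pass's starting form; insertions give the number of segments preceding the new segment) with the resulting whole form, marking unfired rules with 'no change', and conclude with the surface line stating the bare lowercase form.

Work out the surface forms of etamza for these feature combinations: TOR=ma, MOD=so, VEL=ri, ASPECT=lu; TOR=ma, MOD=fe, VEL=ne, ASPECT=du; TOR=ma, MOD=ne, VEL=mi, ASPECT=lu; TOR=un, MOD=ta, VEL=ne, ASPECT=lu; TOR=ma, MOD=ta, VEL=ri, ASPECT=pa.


cell TOR=ma, MOD=so, VEL=ri, ASPECT=lu:
underlying: de-etamza-i-ap-n
1. f -> v, k -> g / _ Z: no change
2. 0 -> i / C _ C: inserts after position(s) 6, 11: deetamizaiapin
surface: deetamizaiapin

cell TOR=ma, MOD=fe, VEL=ne, ASPECT=du:
underlying: de-etamza-ne-sr-ta
1. f -> v, k -> g / _ Z: no change
2. 0 -> i / C _ C: inserts after position(s) 6, 11, 12: deetamizanesirita
surface: deetamizanesirita

cell TOR=ma, MOD=ne, VEL=mi, ASPECT=lu:
underlying: de-etamza-a-ap-ss
1. f -> v, k -> g / _ Z: no change
2. 0 -> i / C _ C: inserts after position(s) 6, 11, 12: deetamizaaapisis
surface: deetamizaaapisis

cell TOR=un, MOD=ta, VEL=ne, ASPECT=lu:
underlying: a-etamza-o-ap-ta
1. f -> v, k -> g / _ Z: no change
2. 0 -> i / C _ C: inserts after position(s) 5, 10: aetamizaoapita
surface: aetamizaoapita

cell TOR=ma, MOD=ta, VEL=ri, ASPECT=pa:
underlying: de-etamza-o-kd-n
1. f -> v, k -> g / _ Z: fires at position(s) 10: deetamzaogdn
2. 0 -> i / C _ C: inserts after position(s) 6, 10, 11: deetamizaogidin
surface: deetamizaogidin


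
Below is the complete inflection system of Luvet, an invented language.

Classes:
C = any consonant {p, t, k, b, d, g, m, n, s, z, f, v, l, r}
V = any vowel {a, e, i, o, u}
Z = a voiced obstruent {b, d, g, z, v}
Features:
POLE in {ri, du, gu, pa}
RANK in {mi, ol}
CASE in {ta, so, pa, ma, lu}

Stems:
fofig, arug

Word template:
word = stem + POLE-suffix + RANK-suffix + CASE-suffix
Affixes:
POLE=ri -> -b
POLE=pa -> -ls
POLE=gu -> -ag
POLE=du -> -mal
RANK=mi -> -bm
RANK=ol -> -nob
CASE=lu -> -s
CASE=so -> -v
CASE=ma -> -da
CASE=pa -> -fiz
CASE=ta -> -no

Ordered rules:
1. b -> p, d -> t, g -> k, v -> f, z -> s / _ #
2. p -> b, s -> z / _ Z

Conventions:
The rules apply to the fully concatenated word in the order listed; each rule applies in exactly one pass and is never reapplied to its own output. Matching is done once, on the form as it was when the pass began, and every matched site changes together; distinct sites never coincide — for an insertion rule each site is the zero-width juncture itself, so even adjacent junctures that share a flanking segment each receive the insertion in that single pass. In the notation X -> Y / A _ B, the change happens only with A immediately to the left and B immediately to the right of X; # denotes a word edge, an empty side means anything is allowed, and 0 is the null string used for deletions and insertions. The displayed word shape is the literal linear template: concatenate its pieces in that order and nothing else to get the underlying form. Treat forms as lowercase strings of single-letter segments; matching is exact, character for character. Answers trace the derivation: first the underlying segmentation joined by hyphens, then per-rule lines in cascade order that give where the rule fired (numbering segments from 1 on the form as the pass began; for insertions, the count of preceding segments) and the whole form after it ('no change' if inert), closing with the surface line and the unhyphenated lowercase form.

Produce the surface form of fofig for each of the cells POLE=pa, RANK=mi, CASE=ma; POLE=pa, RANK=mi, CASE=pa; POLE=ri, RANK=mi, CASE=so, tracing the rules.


cell POLE=pa, RANK=mi, CASE=ma:
underlying: fofig-ls-bm-da
1. b -> p, d -> t, g -> k, v -> f, z -> s / _ #: no change
2. p -> b, s -> z / _ Z: fires at position(s) 7: fofiglzbmda
surface: fofiglzbmda

cell POLE=pa, RANK=mi, CASE=pa:
underlying: fofig-ls-bm-fiz
1. b -> p, d -> t, g -> k, v -> f, z -> s / _ #: fires at position(s) 12: fofiglsbmfis
2. p -> b, s -> z / _ Z: fires at position(s) 7: fofiglzbmfis
surface: fofiglzbmfis

cell POLE=ri, RANK=mi, CASE=so:
underlying: fofig-b-bm-v
1. b -> p, d -> t, g -> k, v -> f, z -> s / _ #: fires at position(s) 9: fofigbbmf
2. p -> b, s -> z / _ Z: no change
surface: fofigbbmf
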